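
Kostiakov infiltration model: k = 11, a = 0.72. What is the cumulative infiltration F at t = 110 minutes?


F = k * t^a = 11 * 110^0.72
F = 11 * 29.498690

324.4856 mm


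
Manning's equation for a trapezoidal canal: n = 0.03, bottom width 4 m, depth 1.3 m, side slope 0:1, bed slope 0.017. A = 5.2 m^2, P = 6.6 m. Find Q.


R = A/P = 5.2/6.6 = 0.787879
Q = (1/0.03) * 5.2 * 0.787879^(2/3) * 0.017^0.5

19.2788 m^3/s


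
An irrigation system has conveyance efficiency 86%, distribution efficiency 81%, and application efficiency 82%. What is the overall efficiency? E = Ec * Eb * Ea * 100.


Ec = 0.86, Eb = 0.81, Ea = 0.82
E = 0.86 * 0.81 * 0.82 * 100 = 57.1212%

57.1212 %


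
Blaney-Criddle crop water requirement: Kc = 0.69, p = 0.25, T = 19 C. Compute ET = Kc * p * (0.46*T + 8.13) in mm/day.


ET = Kc * p * (0.46*T + 8.13)
ET = 0.69 * 0.25 * (0.46*19 + 8.13)
ET = 0.69 * 0.25 * 16.8700

2.9101 mm/day


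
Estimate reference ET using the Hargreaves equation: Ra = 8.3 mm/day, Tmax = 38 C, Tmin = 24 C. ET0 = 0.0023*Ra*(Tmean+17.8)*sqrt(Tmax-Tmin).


Tmean = (Tmax + Tmin)/2 = (38 + 24)/2 = 31.0
ET0 = 0.0023 * 8.3 * (31.0 + 17.8) * sqrt(38 - 24)
ET0 = 0.0023 * 8.3 * 48.8 * 3.741657

3.4857 mm/day


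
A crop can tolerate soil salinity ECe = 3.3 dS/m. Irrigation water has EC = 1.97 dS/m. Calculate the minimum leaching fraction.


LR = ECiw / (5*ECe - ECiw)
LR = 1.97 / (5*3.3 - 1.97)
LR = 1.97 / 14.5300

0.1356


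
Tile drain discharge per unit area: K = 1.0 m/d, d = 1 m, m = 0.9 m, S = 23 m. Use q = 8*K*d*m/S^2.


q = 8*K*d*m/S^2
q = 8*1.0*1*0.9/23^2
q = 7.2000 / 529

0.0136 m/d


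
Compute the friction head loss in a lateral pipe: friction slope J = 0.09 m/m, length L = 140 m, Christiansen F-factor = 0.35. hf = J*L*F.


hf = J * L * F = 0.09 * 140 * 0.35 = 4.4100 m

4.4100 m


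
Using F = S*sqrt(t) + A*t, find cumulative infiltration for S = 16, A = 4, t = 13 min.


F = S*sqrt(t) + A*t
F = 16*sqrt(13) + 4*13
F = 16*3.605551 + 52

109.6888 mm


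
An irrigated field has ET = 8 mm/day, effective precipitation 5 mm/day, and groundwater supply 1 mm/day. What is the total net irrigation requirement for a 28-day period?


Daily deficit = ET - Pe - GW = 8 - 5 - 1 = 2 mm/day
NIR = 2 * 28 = 56 mm

56.0000 mm


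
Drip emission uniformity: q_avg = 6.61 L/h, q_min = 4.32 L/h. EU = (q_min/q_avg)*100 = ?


EU = (q_min/q_avg)*100 = (4.32/6.61)*100 = 65.3555%

65.3555 %


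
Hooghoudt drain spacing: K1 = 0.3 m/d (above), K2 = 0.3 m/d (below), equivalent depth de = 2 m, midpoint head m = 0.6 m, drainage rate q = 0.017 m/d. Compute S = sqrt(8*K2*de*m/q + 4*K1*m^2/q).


S^2 = 8*K2*de*m/q + 4*K1*m^2/q
S^2 = 8*0.3*2*0.6/0.017 + 4*0.3*0.6^2/0.017
S = sqrt(194.8235)

13.9579 m


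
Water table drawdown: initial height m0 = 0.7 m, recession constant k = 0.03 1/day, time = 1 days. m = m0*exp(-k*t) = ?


m = m0 * exp(-k*t)
m = 0.7 * exp(-0.03 * 1)
m = 0.7 * exp(-0.0300)

0.6793 m


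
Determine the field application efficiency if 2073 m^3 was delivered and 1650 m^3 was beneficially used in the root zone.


Ea = V_root / V_field * 100 = 1650 / 2073 * 100 = 79.5948%

79.5948 %


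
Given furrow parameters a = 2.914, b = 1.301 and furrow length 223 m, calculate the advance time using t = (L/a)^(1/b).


t = (L/a)^(1/b)
t = (223/2.914)^(1/1.301)
t = 76.527111^(1/1.301)

28.0527 min


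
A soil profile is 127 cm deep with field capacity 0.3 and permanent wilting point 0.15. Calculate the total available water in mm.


AWC = (FC - PWP) * d * 10
AWC = (0.3 - 0.15) * 127 * 10
AWC = 0.1500 * 127 * 10

190.5000 mm


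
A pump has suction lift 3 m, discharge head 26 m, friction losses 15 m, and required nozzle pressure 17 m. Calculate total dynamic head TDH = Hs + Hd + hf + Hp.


TDH = Hs + Hd + hf + Hp = 3 + 26 + 15 + 17 = 61

61 m


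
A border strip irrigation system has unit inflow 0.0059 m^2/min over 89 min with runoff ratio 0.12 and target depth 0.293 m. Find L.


L = q*t/((1+r)*Z)
L = 0.0059*89/((1+0.12)*0.293)
L = 0.5251/0.32816

1.6001 m


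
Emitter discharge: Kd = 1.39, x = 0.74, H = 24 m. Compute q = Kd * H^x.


q = Kd * H^x = 1.39 * 24^0.74 = 1.39 * 10.504039

14.6006 L/h


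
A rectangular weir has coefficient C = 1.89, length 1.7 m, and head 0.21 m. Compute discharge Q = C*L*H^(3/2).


Q = C * L * H^(3/2) = 1.89 * 1.7 * 0.21^1.5 = 1.89 * 1.7 * 0.096234

0.3092 m^3/s


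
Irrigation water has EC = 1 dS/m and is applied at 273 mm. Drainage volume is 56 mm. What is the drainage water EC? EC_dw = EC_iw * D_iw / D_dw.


EC_dw = EC_iw * D_iw / D_dw
EC_dw = 1 * 273 / 56
EC_dw = 273 / 56

4.8750 dS/m


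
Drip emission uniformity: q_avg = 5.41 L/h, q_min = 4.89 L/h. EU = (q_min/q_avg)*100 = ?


EU = (q_min/q_avg)*100 = (4.89/5.41)*100 = 90.3882%

90.3882 %


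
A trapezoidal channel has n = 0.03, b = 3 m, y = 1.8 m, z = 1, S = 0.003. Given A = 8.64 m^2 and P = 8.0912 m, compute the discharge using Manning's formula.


R = A/P = 8.64/8.0912 = 1.067827
Q = (1/0.03) * 8.64 * 1.067827^(2/3) * 0.003^0.5

16.4799 m^3/s


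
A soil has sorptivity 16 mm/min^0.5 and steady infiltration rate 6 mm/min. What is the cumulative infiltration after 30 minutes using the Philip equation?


F = S*sqrt(t) + A*t
F = 16*sqrt(30) + 6*30
F = 16*5.477226 + 180

267.6356 mm


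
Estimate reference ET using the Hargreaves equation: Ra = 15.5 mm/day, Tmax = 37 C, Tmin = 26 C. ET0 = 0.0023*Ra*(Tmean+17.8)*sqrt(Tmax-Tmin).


Tmean = (Tmax + Tmin)/2 = (37 + 26)/2 = 31.5
ET0 = 0.0023 * 15.5 * (31.5 + 17.8) * sqrt(37 - 26)
ET0 = 0.0023 * 15.5 * 49.3 * 3.316625

5.8291 mm/day


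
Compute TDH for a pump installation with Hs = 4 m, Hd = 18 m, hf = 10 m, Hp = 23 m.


TDH = Hs + Hd + hf + Hp = 4 + 18 + 10 + 23 = 55

55 m


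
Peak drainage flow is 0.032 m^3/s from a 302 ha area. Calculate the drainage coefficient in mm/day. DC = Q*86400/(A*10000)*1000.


DC = Q * 86400 / (A * 10000) * 1000
DC = 0.032 * 86400 / (302 * 10000) * 1000
DC = 2764800.0000 / 3020000

0.9155 mm/day


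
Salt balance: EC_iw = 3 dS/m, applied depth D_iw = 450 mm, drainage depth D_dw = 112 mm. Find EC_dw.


EC_dw = EC_iw * D_iw / D_dw
EC_dw = 3 * 450 / 112
EC_dw = 1350 / 112

12.0536 dS/m


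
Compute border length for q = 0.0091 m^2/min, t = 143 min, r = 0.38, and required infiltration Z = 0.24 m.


L = q*t/((1+r)*Z)
L = 0.0091*143/((1+0.38)*0.24)
L = 1.3013/0.3312

3.9290 m


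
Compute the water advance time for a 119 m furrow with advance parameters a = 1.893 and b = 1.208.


t = (L/a)^(1/b)
t = (119/1.893)^(1/1.208)
t = 62.863180^(1/1.208)

30.8133 min


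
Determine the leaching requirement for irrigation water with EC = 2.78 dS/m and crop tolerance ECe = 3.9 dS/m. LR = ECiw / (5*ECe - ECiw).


LR = ECiw / (5*ECe - ECiw)
LR = 2.78 / (5*3.9 - 2.78)
LR = 2.78 / 16.7200

0.1663


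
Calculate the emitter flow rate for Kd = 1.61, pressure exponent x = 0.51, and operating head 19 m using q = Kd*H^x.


q = Kd * H^x = 1.61 * 19^0.51 = 1.61 * 4.489152

7.2275 L/h


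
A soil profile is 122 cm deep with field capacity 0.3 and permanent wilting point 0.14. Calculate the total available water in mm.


AWC = (FC - PWP) * d * 10
AWC = (0.3 - 0.14) * 122 * 10
AWC = 0.1600 * 122 * 10

195.2000 mm


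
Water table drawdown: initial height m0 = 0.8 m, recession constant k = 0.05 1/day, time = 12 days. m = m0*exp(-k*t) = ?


m = m0 * exp(-k*t)
m = 0.8 * exp(-0.05 * 12)
m = 0.8 * exp(-0.6000)

0.4390 m


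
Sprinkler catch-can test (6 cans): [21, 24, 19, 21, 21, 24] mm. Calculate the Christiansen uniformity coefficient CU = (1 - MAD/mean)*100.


mean = 21.666667 mm
MAD = 1.555556 mm
CU = (1 - 1.555556/21.666667)*100

92.8205 %


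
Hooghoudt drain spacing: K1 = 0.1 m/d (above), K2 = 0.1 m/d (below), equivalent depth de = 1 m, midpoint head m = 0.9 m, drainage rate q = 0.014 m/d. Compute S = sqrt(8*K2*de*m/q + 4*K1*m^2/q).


S^2 = 8*K2*de*m/q + 4*K1*m^2/q
S^2 = 8*0.1*1*0.9/0.014 + 4*0.1*0.9^2/0.014
S = sqrt(74.5714)

8.6355 m


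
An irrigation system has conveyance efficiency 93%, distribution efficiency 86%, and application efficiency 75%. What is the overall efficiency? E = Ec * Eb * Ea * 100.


Ec = 0.93, Eb = 0.86, Ea = 0.75
E = 0.93 * 0.86 * 0.75 * 100 = 59.9850%

59.9850 %


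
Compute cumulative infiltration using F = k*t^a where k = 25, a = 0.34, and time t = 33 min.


F = k * t^a = 25 * 33^0.34
F = 25 * 3.283180

82.0795 mm


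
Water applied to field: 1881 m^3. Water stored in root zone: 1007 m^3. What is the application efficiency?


Ea = V_root / V_field * 100 = 1007 / 1881 * 100 = 53.5354%

53.5354 %


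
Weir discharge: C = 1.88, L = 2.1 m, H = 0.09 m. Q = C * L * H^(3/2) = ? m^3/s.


Q = C * L * H^(3/2) = 1.88 * 2.1 * 0.09^1.5 = 1.88 * 2.1 * 0.027000

0.1066 m^3/s


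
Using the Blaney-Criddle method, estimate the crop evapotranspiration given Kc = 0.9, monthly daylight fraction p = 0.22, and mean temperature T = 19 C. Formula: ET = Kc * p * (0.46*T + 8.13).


ET = Kc * p * (0.46*T + 8.13)
ET = 0.9 * 0.22 * (0.46*19 + 8.13)
ET = 0.9 * 0.22 * 16.8700

3.3403 mm/day


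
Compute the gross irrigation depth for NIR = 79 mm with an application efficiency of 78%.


Ea = 78% = 0.78
GID = NIR / Ea = 79 / 0.78 = 101.2821 mm

101.2821 mm


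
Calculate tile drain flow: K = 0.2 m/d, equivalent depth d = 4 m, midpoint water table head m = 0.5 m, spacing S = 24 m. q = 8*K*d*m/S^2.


q = 8*K*d*m/S^2
q = 8*0.2*4*0.5/24^2
q = 3.2000 / 576

0.0056 m/d


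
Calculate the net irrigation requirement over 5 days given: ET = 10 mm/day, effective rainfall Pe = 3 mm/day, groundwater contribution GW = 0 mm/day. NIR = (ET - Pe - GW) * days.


Daily deficit = ET - Pe - GW = 10 - 3 - 0 = 7 mm/day
NIR = 7 * 5 = 35 mm

35.0000 mm


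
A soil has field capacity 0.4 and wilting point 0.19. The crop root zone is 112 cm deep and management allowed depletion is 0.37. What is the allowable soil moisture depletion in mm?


SMD = (FC - PWP) * d * MAD * 10
SMD = (0.4 - 0.19) * 112 * 0.37 * 10
SMD = 0.2100 * 112 * 0.37 * 10

87.0240 mm


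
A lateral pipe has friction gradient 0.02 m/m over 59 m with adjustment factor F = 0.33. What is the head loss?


hf = J * L * F = 0.02 * 59 * 0.33 = 0.3894 m

0.3894 m


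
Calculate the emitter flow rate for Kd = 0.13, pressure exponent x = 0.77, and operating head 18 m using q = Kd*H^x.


q = Kd * H^x = 0.13 * 18^0.77 = 0.13 * 9.258909

1.2037 L/h


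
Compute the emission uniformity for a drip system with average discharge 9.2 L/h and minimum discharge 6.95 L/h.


EU = (q_min/q_avg)*100 = (6.95/9.2)*100 = 75.5435%

75.5435 %


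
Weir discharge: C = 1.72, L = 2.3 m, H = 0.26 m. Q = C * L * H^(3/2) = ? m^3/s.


Q = C * L * H^(3/2) = 1.72 * 2.3 * 0.26^1.5 = 1.72 * 2.3 * 0.132575

0.5245 m^3/s


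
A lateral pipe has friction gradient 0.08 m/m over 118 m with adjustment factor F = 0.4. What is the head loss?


hf = J * L * F = 0.08 * 118 * 0.4 = 3.7760 m

3.7760 m


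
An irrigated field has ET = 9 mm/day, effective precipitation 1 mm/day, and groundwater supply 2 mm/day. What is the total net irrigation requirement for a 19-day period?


Daily deficit = ET - Pe - GW = 9 - 1 - 2 = 6 mm/day
NIR = 6 * 19 = 114 mm

114.0000 mm


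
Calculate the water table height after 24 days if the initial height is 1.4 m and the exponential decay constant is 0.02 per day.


m = m0 * exp(-k*t)
m = 1.4 * exp(-0.02 * 24)
m = 1.4 * exp(-0.4800)

0.8663 m


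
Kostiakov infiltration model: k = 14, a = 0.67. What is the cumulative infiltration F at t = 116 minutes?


F = k * t^a = 14 * 116^0.67
F = 14 * 24.165003

338.3100 mm


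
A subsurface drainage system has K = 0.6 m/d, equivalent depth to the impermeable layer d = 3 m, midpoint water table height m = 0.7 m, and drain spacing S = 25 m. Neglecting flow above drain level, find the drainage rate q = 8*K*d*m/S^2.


q = 8*K*d*m/S^2
q = 8*0.6*3*0.7/25^2
q = 10.0800 / 625

0.0161 m/d


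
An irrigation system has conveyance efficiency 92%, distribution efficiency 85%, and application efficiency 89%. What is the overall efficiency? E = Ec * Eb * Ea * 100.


Ec = 0.92, Eb = 0.85, Ea = 0.89
E = 0.92 * 0.85 * 0.89 * 100 = 69.5980%

69.5980 %


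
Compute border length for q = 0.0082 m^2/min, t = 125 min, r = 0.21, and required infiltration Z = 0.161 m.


L = q*t/((1+r)*Z)
L = 0.0082*125/((1+0.21)*0.161)
L = 1.025/0.19481

5.2615 m


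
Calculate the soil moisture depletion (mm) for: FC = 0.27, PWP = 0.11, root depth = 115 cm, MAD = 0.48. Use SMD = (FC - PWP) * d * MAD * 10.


SMD = (FC - PWP) * d * MAD * 10
SMD = (0.27 - 0.11) * 115 * 0.48 * 10
SMD = 0.1600 * 115 * 0.48 * 10

88.3200 mm


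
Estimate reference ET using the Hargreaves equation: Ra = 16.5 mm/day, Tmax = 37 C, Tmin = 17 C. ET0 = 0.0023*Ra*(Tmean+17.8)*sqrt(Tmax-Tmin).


Tmean = (Tmax + Tmin)/2 = (37 + 17)/2 = 27.0
ET0 = 0.0023 * 16.5 * (27.0 + 17.8) * sqrt(37 - 17)
ET0 = 0.0023 * 16.5 * 44.8 * 4.472136

7.6033 mm/day


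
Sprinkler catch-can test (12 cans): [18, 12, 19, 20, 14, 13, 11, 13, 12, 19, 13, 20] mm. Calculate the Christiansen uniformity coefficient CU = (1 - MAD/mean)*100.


mean = 15.333333 mm
MAD = 3.222222 mm
CU = (1 - 3.222222/15.333333)*100

78.9855 %


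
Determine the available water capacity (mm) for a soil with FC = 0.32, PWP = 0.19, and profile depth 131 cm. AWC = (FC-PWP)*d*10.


AWC = (FC - PWP) * d * 10
AWC = (0.32 - 0.19) * 131 * 10
AWC = 0.1300 * 131 * 10

170.3000 mm


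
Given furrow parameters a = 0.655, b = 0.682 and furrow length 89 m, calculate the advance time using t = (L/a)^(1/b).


t = (L/a)^(1/b)
t = (89/0.655)^(1/0.682)
t = 135.877863^(1/0.682)

1342.0974 min


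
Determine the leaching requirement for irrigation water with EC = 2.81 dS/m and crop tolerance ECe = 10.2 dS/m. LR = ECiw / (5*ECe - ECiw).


LR = ECiw / (5*ECe - ECiw)
LR = 2.81 / (5*10.2 - 2.81)
LR = 2.81 / 48.1900

0.0583


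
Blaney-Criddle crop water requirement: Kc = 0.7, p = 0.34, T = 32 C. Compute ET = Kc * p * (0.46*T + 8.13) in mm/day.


ET = Kc * p * (0.46*T + 8.13)
ET = 0.7 * 0.34 * (0.46*32 + 8.13)
ET = 0.7 * 0.34 * 22.8500

5.4383 mm/day


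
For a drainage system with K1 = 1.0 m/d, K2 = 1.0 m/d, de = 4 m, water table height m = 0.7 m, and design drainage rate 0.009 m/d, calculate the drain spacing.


S^2 = 8*K2*de*m/q + 4*K1*m^2/q
S^2 = 8*1.0*4*0.7/0.009 + 4*1.0*0.7^2/0.009
S = sqrt(2706.6667)

52.0256 m


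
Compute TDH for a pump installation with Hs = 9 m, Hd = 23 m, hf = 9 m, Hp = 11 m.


TDH = Hs + Hd + hf + Hp = 9 + 23 + 9 + 11 = 52

52 m


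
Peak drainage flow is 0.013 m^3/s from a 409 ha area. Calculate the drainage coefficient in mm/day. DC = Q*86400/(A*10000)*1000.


DC = Q * 86400 / (A * 10000) * 1000
DC = 0.013 * 86400 / (409 * 10000) * 1000
DC = 1123200.0000 / 4090000

0.2746 mm/day


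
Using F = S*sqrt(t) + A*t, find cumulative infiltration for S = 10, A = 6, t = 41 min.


F = S*sqrt(t) + A*t
F = 10*sqrt(41) + 6*41
F = 10*6.403124 + 246

310.0312 mm


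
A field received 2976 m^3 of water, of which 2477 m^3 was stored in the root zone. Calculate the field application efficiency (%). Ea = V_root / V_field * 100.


Ea = V_root / V_field * 100 = 2477 / 2976 * 100 = 83.2325%

83.2325 %


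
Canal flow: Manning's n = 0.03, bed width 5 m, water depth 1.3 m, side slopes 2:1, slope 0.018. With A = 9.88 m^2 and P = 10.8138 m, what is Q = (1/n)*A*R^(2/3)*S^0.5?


R = A/P = 9.88/10.8138 = 0.913647
Q = (1/0.03) * 9.88 * 0.913647^(2/3) * 0.018^0.5

41.6030 m^3/s


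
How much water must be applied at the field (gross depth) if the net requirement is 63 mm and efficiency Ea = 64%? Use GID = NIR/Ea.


Ea = 64% = 0.64
GID = NIR / Ea = 63 / 0.64 = 98.4375 mm

98.4375 mm


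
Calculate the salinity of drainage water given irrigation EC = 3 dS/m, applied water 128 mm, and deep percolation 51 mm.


EC_dw = EC_iw * D_iw / D_dw
EC_dw = 3 * 128 / 51
EC_dw = 384 / 51

7.5294 dS/m


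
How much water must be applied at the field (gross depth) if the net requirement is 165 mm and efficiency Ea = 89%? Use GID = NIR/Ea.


Ea = 89% = 0.89
GID = NIR / Ea = 165 / 0.89 = 185.3933 mm

185.3933 mm


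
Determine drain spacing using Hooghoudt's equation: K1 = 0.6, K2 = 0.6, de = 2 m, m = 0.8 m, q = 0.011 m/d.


S^2 = 8*K2*de*m/q + 4*K1*m^2/q
S^2 = 8*0.6*2*0.8/0.011 + 4*0.6*0.8^2/0.011
S = sqrt(837.8182)

28.9451 m


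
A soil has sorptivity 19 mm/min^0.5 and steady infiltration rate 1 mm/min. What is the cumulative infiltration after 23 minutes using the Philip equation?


F = S*sqrt(t) + A*t
F = 19*sqrt(23) + 1*23
F = 19*4.795832 + 23

114.1208 mm


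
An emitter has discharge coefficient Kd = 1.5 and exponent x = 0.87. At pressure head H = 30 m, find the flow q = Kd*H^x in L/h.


q = Kd * H^x = 1.5 * 30^0.87 = 1.5 * 19.279488

28.9192 L/h


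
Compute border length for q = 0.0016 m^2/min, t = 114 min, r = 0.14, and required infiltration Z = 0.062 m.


L = q*t/((1+r)*Z)
L = 0.0016*114/((1+0.14)*0.062)
L = 0.1824/0.07068

2.5806 m


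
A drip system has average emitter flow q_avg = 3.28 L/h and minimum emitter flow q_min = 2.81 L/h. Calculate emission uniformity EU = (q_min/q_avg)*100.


EU = (q_min/q_avg)*100 = (2.81/3.28)*100 = 85.6707%

85.6707 %


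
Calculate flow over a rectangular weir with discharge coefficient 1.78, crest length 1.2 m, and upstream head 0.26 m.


Q = C * L * H^(3/2) = 1.78 * 1.2 * 0.26^1.5 = 1.78 * 1.2 * 0.132575

0.2832 m^3/s


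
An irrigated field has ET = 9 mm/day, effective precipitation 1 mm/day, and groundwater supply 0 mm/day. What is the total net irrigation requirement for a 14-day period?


Daily deficit = ET - Pe - GW = 9 - 1 - 0 = 8 mm/day
NIR = 8 * 14 = 112 mm

112.0000 mm


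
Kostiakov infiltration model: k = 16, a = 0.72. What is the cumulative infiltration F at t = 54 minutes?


F = k * t^a = 16 * 54^0.72
F = 16 * 17.673538

282.7766 mm


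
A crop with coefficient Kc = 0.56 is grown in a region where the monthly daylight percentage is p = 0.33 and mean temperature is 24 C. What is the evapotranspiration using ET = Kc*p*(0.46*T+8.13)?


ET = Kc * p * (0.46*T + 8.13)
ET = 0.56 * 0.33 * (0.46*24 + 8.13)
ET = 0.56 * 0.33 * 19.1700

3.5426 mm/day


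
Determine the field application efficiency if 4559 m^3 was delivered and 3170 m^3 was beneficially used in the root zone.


Ea = V_root / V_field * 100 = 3170 / 4559 * 100 = 69.5328%

69.5328 %


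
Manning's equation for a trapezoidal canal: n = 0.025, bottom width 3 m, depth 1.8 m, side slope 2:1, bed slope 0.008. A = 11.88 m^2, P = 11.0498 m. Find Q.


R = A/P = 11.88/11.0498 = 1.075133
Q = (1/0.025) * 11.88 * 1.075133^(2/3) * 0.008^0.5

44.6063 m^3/s


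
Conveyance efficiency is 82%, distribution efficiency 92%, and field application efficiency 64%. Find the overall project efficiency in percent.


Ec = 0.82, Eb = 0.92, Ea = 0.64
E = 0.82 * 0.92 * 0.64 * 100 = 48.2816%

48.2816 %


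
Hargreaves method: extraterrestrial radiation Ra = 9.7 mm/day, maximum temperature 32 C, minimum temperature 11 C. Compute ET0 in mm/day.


Tmean = (Tmax + Tmin)/2 = (32 + 11)/2 = 21.5
ET0 = 0.0023 * 9.7 * (21.5 + 17.8) * sqrt(32 - 11)
ET0 = 0.0023 * 9.7 * 39.3 * 4.582576

4.0179 mm/day


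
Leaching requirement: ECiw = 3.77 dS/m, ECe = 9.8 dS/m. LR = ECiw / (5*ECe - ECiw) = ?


LR = ECiw / (5*ECe - ECiw)
LR = 3.77 / (5*9.8 - 3.77)
LR = 3.77 / 45.2300

0.0834


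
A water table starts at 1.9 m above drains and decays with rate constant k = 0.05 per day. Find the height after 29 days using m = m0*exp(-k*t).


m = m0 * exp(-k*t)
m = 1.9 * exp(-0.05 * 29)
m = 1.9 * exp(-1.4500)

0.4457 m


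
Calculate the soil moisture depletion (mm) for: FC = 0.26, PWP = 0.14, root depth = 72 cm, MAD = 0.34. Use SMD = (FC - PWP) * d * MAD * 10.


SMD = (FC - PWP) * d * MAD * 10
SMD = (0.26 - 0.14) * 72 * 0.34 * 10
SMD = 0.1200 * 72 * 0.34 * 10

29.3760 mm


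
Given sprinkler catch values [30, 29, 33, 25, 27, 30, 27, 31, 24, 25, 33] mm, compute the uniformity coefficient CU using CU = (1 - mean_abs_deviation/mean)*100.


mean = 28.545455 mm
MAD = 2.677686 mm
CU = (1 - 2.677686/28.545455)*100

90.6196 %


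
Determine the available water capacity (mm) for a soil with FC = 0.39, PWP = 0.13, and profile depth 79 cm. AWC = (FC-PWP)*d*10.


AWC = (FC - PWP) * d * 10
AWC = (0.39 - 0.13) * 79 * 10
AWC = 0.2600 * 79 * 10

205.4000 mm


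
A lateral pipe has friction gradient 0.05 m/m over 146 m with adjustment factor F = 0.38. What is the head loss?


hf = J * L * F = 0.05 * 146 * 0.38 = 2.7740 m

2.7740 m


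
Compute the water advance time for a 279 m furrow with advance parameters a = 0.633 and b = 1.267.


t = (L/a)^(1/b)
t = (279/0.633)^(1/1.267)
t = 440.758294^(1/1.267)

122.1736 min


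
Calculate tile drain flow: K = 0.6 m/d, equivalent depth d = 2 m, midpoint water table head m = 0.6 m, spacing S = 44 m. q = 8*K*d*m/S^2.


q = 8*K*d*m/S^2
q = 8*0.6*2*0.6/44^2
q = 5.7600 / 1936

0.0030 m/d


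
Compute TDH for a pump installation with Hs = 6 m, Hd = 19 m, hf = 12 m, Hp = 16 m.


TDH = Hs + Hd + hf + Hp = 6 + 19 + 12 + 16 = 53

53 m


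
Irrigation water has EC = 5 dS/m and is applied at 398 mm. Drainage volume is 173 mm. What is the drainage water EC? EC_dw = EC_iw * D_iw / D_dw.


EC_dw = EC_iw * D_iw / D_dw
EC_dw = 5 * 398 / 173
EC_dw = 1990 / 173

11.5029 dS/m


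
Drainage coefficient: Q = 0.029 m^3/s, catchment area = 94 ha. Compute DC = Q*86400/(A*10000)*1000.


DC = Q * 86400 / (A * 10000) * 1000
DC = 0.029 * 86400 / (94 * 10000) * 1000
DC = 2505600.0000 / 940000

2.6655 mm/day


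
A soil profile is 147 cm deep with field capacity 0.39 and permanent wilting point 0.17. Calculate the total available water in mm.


AWC = (FC - PWP) * d * 10
AWC = (0.39 - 0.17) * 147 * 10
AWC = 0.2200 * 147 * 10

323.4000 mm


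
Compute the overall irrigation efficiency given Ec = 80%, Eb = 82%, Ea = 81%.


Ec = 0.8, Eb = 0.82, Ea = 0.81
E = 0.8 * 0.82 * 0.81 * 100 = 53.1360%

53.1360 %


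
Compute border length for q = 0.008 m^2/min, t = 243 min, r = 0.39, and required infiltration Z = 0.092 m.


L = q*t/((1+r)*Z)
L = 0.008*243/((1+0.39)*0.092)
L = 1.944/0.12788

15.2018 m


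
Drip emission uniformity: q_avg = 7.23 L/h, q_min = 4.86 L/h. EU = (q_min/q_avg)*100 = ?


EU = (q_min/q_avg)*100 = (4.86/7.23)*100 = 67.2199%

67.2199 %


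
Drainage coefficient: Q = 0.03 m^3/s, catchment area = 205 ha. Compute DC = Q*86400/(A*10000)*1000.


DC = Q * 86400 / (A * 10000) * 1000
DC = 0.03 * 86400 / (205 * 10000) * 1000
DC = 2592000.0000 / 2050000

1.2644 mm/day


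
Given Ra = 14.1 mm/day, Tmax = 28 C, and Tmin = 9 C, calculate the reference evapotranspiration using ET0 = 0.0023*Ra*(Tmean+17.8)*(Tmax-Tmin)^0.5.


Tmean = (Tmax + Tmin)/2 = (28 + 9)/2 = 18.5
ET0 = 0.0023 * 14.1 * (18.5 + 17.8) * sqrt(28 - 9)
ET0 = 0.0023 * 14.1 * 36.3 * 4.358899

5.1313 mm/day


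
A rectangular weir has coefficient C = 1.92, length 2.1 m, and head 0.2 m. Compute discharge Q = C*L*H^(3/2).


Q = C * L * H^(3/2) = 1.92 * 2.1 * 0.2^1.5 = 1.92 * 2.1 * 0.089443

0.3606 m^3/s


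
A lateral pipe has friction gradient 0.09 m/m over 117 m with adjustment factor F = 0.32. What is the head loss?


hf = J * L * F = 0.09 * 117 * 0.32 = 3.3696 m

3.3696 m


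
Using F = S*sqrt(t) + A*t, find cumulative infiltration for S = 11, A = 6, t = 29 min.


F = S*sqrt(t) + A*t
F = 11*sqrt(29) + 6*29
F = 11*5.385165 + 174

233.2368 mm


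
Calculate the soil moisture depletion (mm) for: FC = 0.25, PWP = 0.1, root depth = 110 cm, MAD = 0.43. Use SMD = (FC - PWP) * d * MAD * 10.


SMD = (FC - PWP) * d * MAD * 10
SMD = (0.25 - 0.1) * 110 * 0.43 * 10
SMD = 0.1500 * 110 * 0.43 * 10

70.9500 mm


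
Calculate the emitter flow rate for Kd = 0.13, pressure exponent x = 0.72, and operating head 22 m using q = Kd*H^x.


q = Kd * H^x = 0.13 * 22^0.72 = 0.13 * 9.258579

1.2036 L/h


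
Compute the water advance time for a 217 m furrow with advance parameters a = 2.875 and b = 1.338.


t = (L/a)^(1/b)
t = (217/2.875)^(1/1.338)
t = 75.478261^(1/1.338)

25.3195 min


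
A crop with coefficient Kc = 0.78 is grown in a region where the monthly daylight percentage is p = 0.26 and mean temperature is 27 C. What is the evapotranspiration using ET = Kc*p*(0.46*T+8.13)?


ET = Kc * p * (0.46*T + 8.13)
ET = 0.78 * 0.26 * (0.46*27 + 8.13)
ET = 0.78 * 0.26 * 20.5500

4.1675 mm/day


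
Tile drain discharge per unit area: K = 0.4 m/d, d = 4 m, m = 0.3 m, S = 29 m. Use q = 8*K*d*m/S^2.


q = 8*K*d*m/S^2
q = 8*0.4*4*0.3/29^2
q = 3.8400 / 841

0.0046 m/d


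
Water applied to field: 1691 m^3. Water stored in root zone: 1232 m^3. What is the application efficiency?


Ea = V_root / V_field * 100 = 1232 / 1691 * 100 = 72.8563%

72.8563 %


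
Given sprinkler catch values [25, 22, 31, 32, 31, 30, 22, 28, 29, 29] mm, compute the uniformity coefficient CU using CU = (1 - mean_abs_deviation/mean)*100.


mean = 27.900000 mm
MAD = 2.940000 mm
CU = (1 - 2.940000/27.900000)*100

89.4624 %


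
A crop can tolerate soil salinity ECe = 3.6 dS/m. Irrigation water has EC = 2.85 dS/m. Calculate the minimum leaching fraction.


LR = ECiw / (5*ECe - ECiw)
LR = 2.85 / (5*3.6 - 2.85)
LR = 2.85 / 15.1500

0.1881


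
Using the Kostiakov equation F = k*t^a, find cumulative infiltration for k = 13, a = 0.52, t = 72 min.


F = k * t^a = 13 * 72^0.52
F = 13 * 9.242999

120.1590 mm


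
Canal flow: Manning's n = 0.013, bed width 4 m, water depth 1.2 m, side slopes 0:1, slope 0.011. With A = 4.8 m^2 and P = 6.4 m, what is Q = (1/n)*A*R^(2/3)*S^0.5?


R = A/P = 4.8/6.4 = 0.750000
Q = (1/0.013) * 4.8 * 0.750000^(2/3) * 0.011^0.5

31.9670 m^3/s


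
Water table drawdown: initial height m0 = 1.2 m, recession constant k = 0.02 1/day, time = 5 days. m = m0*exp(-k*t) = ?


m = m0 * exp(-k*t)
m = 1.2 * exp(-0.02 * 5)
m = 1.2 * exp(-0.1000)

1.0858 m


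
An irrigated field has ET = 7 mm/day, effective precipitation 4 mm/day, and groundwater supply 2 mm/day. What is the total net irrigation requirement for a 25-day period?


Daily deficit = ET - Pe - GW = 7 - 4 - 2 = 1 mm/day
NIR = 1 * 25 = 25 mm

25.0000 mm


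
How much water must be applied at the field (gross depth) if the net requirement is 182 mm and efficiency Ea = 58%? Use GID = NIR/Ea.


Ea = 58% = 0.58
GID = NIR / Ea = 182 / 0.58 = 313.7931 mm

313.7931 mm


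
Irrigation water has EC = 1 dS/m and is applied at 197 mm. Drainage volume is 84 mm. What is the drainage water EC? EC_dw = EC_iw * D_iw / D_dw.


EC_dw = EC_iw * D_iw / D_dw
EC_dw = 1 * 197 / 84
EC_dw = 197 / 84

2.3452 dS/m


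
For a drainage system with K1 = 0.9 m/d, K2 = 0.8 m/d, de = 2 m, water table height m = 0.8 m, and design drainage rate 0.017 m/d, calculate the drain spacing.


S^2 = 8*K2*de*m/q + 4*K1*m^2/q
S^2 = 8*0.8*2*0.8/0.017 + 4*0.9*0.8^2/0.017
S = sqrt(737.8824)

27.1640 m


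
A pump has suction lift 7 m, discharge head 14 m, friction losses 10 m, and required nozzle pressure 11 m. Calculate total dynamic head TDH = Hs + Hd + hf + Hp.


TDH = Hs + Hd + hf + Hp = 7 + 14 + 10 + 11 = 42

42 m


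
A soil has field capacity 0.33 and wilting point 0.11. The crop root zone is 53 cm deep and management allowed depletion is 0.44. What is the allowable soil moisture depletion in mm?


SMD = (FC - PWP) * d * MAD * 10
SMD = (0.33 - 0.11) * 53 * 0.44 * 10
SMD = 0.2200 * 53 * 0.44 * 10

51.3040 mm


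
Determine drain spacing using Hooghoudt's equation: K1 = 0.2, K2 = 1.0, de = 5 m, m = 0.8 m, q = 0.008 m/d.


S^2 = 8*K2*de*m/q + 4*K1*m^2/q
S^2 = 8*1.0*5*0.8/0.008 + 4*0.2*0.8^2/0.008
S = sqrt(4064.0000)

63.7495 m


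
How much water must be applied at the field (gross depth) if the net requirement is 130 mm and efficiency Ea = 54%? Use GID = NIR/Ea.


Ea = 54% = 0.54
GID = NIR / Ea = 130 / 0.54 = 240.7407 mm

240.7407 mm


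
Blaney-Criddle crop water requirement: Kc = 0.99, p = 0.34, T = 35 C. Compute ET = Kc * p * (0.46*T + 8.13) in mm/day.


ET = Kc * p * (0.46*T + 8.13)
ET = 0.99 * 0.34 * (0.46*35 + 8.13)
ET = 0.99 * 0.34 * 24.2300

8.1558 mm/day


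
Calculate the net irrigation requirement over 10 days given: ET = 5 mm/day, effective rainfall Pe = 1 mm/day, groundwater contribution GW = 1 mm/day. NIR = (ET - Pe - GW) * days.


Daily deficit = ET - Pe - GW = 5 - 1 - 1 = 3 mm/day
NIR = 3 * 10 = 30 mm

30.0000 mm


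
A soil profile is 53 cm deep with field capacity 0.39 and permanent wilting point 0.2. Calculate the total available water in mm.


AWC = (FC - PWP) * d * 10
AWC = (0.39 - 0.2) * 53 * 10
AWC = 0.1900 * 53 * 10

100.7000 mm


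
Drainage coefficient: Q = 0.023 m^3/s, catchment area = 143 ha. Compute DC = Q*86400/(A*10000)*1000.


DC = Q * 86400 / (A * 10000) * 1000
DC = 0.023 * 86400 / (143 * 10000) * 1000
DC = 1987200.0000 / 1430000

1.3897 mm/day


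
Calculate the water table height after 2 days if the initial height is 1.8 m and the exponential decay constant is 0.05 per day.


m = m0 * exp(-k*t)
m = 1.8 * exp(-0.05 * 2)
m = 1.8 * exp(-0.1000)

1.6287 m


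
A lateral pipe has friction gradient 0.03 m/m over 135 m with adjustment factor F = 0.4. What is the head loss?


hf = J * L * F = 0.03 * 135 * 0.4 = 1.6200 m

1.6200 m


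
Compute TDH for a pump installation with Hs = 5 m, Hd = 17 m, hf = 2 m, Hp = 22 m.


TDH = Hs + Hd + hf + Hp = 5 + 17 + 2 + 22 = 46

46 m


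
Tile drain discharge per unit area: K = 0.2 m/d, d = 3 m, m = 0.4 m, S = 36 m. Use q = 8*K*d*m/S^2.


q = 8*K*d*m/S^2
q = 8*0.2*3*0.4/36^2
q = 1.9200 / 1296

0.0015 m/d


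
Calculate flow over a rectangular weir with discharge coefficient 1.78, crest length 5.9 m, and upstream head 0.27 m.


Q = C * L * H^(3/2) = 1.78 * 5.9 * 0.27^1.5 = 1.78 * 5.9 * 0.140296

1.4734 m^3/s


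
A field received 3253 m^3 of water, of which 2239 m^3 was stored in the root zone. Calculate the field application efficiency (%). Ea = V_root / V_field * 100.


Ea = V_root / V_field * 100 = 2239 / 3253 * 100 = 68.8288%

68.8288 %


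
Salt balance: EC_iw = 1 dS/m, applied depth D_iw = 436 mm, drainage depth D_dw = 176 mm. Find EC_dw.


EC_dw = EC_iw * D_iw / D_dw
EC_dw = 1 * 436 / 176
EC_dw = 436 / 176

2.4773 dS/m


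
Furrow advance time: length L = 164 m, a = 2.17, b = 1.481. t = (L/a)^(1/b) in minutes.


t = (L/a)^(1/b)
t = (164/2.17)^(1/1.481)
t = 75.576037^(1/1.481)

18.5490 min


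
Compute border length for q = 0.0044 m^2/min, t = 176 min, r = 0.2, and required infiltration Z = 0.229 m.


L = q*t/((1+r)*Z)
L = 0.0044*176/((1+0.2)*0.229)
L = 0.7744/0.2748

2.8180 m


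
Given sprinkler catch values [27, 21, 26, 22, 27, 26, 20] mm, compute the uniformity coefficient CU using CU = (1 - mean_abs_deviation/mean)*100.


mean = 24.142857 mm
MAD = 2.693878 mm
CU = (1 - 2.693878/24.142857)*100

88.8419 %


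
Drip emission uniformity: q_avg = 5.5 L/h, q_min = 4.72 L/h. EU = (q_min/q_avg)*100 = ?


EU = (q_min/q_avg)*100 = (4.72/5.5)*100 = 85.8182%

85.8182 %


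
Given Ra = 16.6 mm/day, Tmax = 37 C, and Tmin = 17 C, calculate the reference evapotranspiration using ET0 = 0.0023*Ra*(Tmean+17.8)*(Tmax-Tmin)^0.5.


Tmean = (Tmax + Tmin)/2 = (37 + 17)/2 = 27.0
ET0 = 0.0023 * 16.6 * (27.0 + 17.8) * sqrt(37 - 17)
ET0 = 0.0023 * 16.6 * 44.8 * 4.472136

7.6494 mm/day


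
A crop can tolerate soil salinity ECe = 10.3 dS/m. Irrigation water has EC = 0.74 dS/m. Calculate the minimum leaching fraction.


LR = ECiw / (5*ECe - ECiw)
LR = 0.74 / (5*10.3 - 0.74)
LR = 0.74 / 50.7600

0.0146


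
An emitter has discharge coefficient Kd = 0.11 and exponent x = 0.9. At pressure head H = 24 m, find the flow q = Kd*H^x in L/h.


q = Kd * H^x = 0.11 * 24^0.9 = 0.11 * 17.465866

1.9212 L/h


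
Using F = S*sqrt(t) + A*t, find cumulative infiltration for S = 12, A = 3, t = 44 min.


F = S*sqrt(t) + A*t
F = 12*sqrt(44) + 3*44
F = 12*6.633250 + 132

211.5990 mm


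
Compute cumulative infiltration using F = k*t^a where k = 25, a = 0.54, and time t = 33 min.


F = k * t^a = 25 * 33^0.54
F = 25 * 6.606897

165.1724 mm


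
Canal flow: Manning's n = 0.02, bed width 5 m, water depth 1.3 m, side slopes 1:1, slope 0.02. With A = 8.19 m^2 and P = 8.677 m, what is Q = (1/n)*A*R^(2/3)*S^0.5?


R = A/P = 8.19/8.677 = 0.943875
Q = (1/0.02) * 8.19 * 0.943875^(2/3) * 0.02^0.5

55.7244 m^3/s


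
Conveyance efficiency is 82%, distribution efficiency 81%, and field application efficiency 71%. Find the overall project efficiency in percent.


Ec = 0.82, Eb = 0.81, Ea = 0.71
E = 0.82 * 0.81 * 0.71 * 100 = 47.1582%

47.1582 %


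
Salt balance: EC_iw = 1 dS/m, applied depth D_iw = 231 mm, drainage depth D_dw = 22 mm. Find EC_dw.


EC_dw = EC_iw * D_iw / D_dw
EC_dw = 1 * 231 / 22
EC_dw = 231 / 22

10.5000 dS/m


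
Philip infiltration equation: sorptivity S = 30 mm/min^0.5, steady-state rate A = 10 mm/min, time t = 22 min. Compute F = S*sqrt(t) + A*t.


F = S*sqrt(t) + A*t
F = 30*sqrt(22) + 10*22
F = 30*4.690416 + 220

360.7125 mm


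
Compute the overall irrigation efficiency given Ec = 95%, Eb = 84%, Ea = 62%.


Ec = 0.95, Eb = 0.84, Ea = 0.62
E = 0.95 * 0.84 * 0.62 * 100 = 49.4760%

49.4760 %


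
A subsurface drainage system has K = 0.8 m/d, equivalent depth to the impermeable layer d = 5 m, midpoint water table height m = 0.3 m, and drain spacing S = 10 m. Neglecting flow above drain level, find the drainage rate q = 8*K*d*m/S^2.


q = 8*K*d*m/S^2
q = 8*0.8*5*0.3/10^2
q = 9.6000 / 100

0.0960 m/d


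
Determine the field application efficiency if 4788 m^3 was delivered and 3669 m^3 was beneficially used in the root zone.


Ea = V_root / V_field * 100 = 3669 / 4788 * 100 = 76.6291%

76.6291 %


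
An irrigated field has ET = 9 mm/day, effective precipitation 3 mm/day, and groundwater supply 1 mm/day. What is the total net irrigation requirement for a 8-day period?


Daily deficit = ET - Pe - GW = 9 - 3 - 1 = 5 mm/day
NIR = 5 * 8 = 40 mm

40.0000 mm


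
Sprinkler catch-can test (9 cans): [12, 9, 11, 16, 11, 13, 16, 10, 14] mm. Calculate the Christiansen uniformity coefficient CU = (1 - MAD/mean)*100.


mean = 12.444444 mm
MAD = 2.049383 mm
CU = (1 - 2.049383/12.444444)*100

83.5317 %


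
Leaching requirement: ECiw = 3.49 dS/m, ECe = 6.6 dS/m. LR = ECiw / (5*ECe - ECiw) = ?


LR = ECiw / (5*ECe - ECiw)
LR = 3.49 / (5*6.6 - 3.49)
LR = 3.49 / 29.5100

0.1183


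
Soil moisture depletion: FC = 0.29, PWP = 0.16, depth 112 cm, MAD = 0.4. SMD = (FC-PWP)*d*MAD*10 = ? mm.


SMD = (FC - PWP) * d * MAD * 10
SMD = (0.29 - 0.16) * 112 * 0.4 * 10
SMD = 0.1300 * 112 * 0.4 * 10

58.2400 mm


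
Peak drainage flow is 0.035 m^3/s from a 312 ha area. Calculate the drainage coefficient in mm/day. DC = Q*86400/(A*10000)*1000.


DC = Q * 86400 / (A * 10000) * 1000
DC = 0.035 * 86400 / (312 * 10000) * 1000
DC = 3024000.0000 / 3120000

0.9692 mm/day


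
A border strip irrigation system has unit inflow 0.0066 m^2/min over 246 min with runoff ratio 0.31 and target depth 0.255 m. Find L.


L = q*t/((1+r)*Z)
L = 0.0066*246/((1+0.31)*0.255)
L = 1.6236/0.33405

4.8604 m


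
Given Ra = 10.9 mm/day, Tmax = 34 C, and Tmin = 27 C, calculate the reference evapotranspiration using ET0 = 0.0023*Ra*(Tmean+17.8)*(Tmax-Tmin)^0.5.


Tmean = (Tmax + Tmin)/2 = (34 + 27)/2 = 30.5
ET0 = 0.0023 * 10.9 * (30.5 + 17.8) * sqrt(34 - 27)
ET0 = 0.0023 * 10.9 * 48.3 * 2.645751

3.2037 mm/day


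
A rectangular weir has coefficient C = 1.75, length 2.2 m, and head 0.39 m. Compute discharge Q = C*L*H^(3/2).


Q = C * L * H^(3/2) = 1.75 * 2.2 * 0.39^1.5 = 1.75 * 2.2 * 0.243555

0.9377 m^3/s


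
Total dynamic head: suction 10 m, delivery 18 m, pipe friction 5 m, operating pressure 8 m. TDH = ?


TDH = Hs + Hd + hf + Hp = 10 + 18 + 5 + 8 = 41

41 m


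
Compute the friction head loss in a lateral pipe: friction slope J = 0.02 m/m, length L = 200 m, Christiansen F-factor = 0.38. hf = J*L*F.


hf = J * L * F = 0.02 * 200 * 0.38 = 1.5200 m

1.5200 m


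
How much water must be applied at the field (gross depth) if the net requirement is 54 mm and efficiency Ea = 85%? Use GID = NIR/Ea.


Ea = 85% = 0.85
GID = NIR / Ea = 54 / 0.85 = 63.5294 mm

63.5294 mm


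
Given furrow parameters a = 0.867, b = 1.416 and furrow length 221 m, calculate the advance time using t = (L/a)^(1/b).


t = (L/a)^(1/b)
t = (221/0.867)^(1/1.416)
t = 254.901961^(1/1.416)

50.0514 min


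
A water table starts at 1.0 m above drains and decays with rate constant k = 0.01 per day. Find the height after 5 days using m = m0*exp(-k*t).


m = m0 * exp(-k*t)
m = 1.0 * exp(-0.01 * 5)
m = 1.0 * exp(-0.0500)

0.9512 m


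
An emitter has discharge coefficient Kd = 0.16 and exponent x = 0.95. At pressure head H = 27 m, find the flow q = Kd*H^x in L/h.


q = Kd * H^x = 0.16 * 27^0.95 = 0.16 * 22.897896

3.6637 L/h


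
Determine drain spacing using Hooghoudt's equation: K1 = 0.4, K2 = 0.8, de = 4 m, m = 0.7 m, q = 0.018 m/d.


S^2 = 8*K2*de*m/q + 4*K1*m^2/q
S^2 = 8*0.8*4*0.7/0.018 + 4*0.4*0.7^2/0.018
S = sqrt(1039.1111)

32.2352 m


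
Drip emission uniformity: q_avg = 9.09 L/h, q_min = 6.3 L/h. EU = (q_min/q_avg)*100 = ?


EU = (q_min/q_avg)*100 = (6.3/9.09)*100 = 69.3069%

69.3069 %


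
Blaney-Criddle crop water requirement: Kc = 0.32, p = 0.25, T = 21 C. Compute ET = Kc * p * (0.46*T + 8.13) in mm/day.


ET = Kc * p * (0.46*T + 8.13)
ET = 0.32 * 0.25 * (0.46*21 + 8.13)
ET = 0.32 * 0.25 * 17.7900

1.4232 mm/day


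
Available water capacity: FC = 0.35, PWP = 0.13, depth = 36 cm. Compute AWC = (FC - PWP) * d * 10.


AWC = (FC - PWP) * d * 10
AWC = (0.35 - 0.13) * 36 * 10
AWC = 0.2200 * 36 * 10

79.2000 mm


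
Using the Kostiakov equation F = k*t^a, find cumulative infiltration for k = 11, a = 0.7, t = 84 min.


F = k * t^a = 11 * 84^0.7
F = 11 * 22.232869

244.5616 mm


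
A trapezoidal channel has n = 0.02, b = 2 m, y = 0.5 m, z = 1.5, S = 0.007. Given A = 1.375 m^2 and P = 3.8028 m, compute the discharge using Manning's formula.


R = A/P = 1.375/3.8028 = 0.361576
Q = (1/0.02) * 1.375 * 0.361576^(2/3) * 0.007^0.5

2.9194 m^3/s


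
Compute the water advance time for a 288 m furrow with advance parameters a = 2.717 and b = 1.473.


t = (L/a)^(1/b)
t = (288/2.717)^(1/1.473)
t = 105.999264^(1/1.473)

23.7111 min


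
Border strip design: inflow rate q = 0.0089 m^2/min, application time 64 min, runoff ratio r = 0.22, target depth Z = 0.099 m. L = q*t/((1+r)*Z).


L = q*t/((1+r)*Z)
L = 0.0089*64/((1+0.22)*0.099)
L = 0.5696/0.12078

4.7160 m


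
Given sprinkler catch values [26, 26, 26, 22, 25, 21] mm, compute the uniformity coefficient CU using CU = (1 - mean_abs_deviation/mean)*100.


mean = 24.333333 mm
MAD = 1.888889 mm
CU = (1 - 1.888889/24.333333)*100

92.2374 %


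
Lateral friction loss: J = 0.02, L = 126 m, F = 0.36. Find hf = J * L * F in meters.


hf = J * L * F = 0.02 * 126 * 0.36 = 0.9072 m

0.9072 m


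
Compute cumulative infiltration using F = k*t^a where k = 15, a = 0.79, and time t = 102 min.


F = k * t^a = 15 * 102^0.79
F = 15 * 38.618387

579.2758 mm


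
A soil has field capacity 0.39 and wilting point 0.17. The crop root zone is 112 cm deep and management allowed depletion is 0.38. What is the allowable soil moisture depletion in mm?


SMD = (FC - PWP) * d * MAD * 10
SMD = (0.39 - 0.17) * 112 * 0.38 * 10
SMD = 0.2200 * 112 * 0.38 * 10

93.6320 mm
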